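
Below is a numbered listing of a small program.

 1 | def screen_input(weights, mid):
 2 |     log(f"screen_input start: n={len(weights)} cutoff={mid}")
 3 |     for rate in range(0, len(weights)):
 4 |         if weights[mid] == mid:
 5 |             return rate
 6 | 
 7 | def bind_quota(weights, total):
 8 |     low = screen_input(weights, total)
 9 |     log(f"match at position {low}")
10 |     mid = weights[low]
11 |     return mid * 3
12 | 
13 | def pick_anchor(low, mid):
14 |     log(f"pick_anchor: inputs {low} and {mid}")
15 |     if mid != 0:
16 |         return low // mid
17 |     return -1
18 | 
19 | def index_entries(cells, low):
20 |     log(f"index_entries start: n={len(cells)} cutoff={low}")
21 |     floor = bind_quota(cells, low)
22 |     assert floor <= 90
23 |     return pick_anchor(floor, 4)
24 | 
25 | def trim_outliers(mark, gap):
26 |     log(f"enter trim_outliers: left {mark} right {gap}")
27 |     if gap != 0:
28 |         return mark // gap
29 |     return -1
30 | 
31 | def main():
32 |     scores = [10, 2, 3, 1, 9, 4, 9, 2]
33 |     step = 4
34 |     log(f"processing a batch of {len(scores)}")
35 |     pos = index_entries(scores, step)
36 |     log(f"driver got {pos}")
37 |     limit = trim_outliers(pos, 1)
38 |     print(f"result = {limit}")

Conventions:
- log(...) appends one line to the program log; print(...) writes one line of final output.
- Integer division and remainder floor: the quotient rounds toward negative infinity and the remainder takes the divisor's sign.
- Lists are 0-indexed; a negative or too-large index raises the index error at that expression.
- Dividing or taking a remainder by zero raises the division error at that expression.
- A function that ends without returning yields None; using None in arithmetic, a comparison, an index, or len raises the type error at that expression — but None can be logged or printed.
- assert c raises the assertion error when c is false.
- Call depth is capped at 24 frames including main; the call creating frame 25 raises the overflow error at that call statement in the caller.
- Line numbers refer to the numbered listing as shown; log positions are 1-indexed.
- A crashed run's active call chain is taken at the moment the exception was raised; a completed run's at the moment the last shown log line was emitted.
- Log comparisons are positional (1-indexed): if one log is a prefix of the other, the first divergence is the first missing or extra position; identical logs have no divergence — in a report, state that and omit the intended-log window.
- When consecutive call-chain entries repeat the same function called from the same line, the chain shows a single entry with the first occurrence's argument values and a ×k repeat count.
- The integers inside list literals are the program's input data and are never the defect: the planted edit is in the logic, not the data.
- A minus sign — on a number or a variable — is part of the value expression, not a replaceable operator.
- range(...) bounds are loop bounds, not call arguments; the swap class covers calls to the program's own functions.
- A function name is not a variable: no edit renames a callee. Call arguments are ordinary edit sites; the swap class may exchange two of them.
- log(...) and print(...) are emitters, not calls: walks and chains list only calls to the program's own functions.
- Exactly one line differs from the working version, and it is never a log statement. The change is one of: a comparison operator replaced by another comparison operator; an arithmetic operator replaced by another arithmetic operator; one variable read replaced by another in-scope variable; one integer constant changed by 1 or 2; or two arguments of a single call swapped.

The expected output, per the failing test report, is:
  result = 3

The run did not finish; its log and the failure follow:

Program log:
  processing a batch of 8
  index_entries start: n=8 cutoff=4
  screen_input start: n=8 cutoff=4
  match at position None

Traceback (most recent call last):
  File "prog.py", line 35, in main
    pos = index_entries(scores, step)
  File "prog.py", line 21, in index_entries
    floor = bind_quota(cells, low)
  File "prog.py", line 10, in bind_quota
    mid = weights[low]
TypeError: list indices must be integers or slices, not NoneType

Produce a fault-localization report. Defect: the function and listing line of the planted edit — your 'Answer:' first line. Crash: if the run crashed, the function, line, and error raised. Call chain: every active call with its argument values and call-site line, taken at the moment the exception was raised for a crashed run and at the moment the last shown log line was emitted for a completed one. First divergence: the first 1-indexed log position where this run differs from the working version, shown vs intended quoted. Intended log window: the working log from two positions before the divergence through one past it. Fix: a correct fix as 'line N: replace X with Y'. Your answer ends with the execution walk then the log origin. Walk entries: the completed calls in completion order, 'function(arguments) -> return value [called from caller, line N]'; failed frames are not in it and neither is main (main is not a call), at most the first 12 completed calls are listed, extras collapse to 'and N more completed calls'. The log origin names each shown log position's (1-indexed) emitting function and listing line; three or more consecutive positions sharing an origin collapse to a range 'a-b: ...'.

Answer: the defect is in screen_input at line 4.
The tell: The log first diverges at position 4: the faulty run prints 'match at position None' where the working version prints 'match at position 5'.
Crash: bind_quota, line 10, TypeError.
Call chain: main -> index_entries([10, 2, 3, 1, 9, 4, 9, 2], 4) (called at line 35) -> bind_quota([10, 2, 3, 1, 9, 4, 9, 2], 4) (called at line 21).
First divergence: at position 4 the run shows 'match at position None' where the working version logs 'match at position 5'.
Intended log window:
  2: index_entries start: n=8 cutoff=4
  3: screen_input start: n=8 cutoff=4
  4: match at position 5
  5: pick_anchor: inputs 12 and 4
Execution walk:
  screen_input([10, 2, 3, 1, 9, 4, 9, 2], 4) -> None  [called from bind_quota, line 8]
Origin of each log line:
  1 — main, line 34
  2 — index_entries, line 20
  3 — screen_input, line 2
  4 — bind_quota, line 9
A correct fix: line 4: replace `weights[mid]` with `weights[rate]`.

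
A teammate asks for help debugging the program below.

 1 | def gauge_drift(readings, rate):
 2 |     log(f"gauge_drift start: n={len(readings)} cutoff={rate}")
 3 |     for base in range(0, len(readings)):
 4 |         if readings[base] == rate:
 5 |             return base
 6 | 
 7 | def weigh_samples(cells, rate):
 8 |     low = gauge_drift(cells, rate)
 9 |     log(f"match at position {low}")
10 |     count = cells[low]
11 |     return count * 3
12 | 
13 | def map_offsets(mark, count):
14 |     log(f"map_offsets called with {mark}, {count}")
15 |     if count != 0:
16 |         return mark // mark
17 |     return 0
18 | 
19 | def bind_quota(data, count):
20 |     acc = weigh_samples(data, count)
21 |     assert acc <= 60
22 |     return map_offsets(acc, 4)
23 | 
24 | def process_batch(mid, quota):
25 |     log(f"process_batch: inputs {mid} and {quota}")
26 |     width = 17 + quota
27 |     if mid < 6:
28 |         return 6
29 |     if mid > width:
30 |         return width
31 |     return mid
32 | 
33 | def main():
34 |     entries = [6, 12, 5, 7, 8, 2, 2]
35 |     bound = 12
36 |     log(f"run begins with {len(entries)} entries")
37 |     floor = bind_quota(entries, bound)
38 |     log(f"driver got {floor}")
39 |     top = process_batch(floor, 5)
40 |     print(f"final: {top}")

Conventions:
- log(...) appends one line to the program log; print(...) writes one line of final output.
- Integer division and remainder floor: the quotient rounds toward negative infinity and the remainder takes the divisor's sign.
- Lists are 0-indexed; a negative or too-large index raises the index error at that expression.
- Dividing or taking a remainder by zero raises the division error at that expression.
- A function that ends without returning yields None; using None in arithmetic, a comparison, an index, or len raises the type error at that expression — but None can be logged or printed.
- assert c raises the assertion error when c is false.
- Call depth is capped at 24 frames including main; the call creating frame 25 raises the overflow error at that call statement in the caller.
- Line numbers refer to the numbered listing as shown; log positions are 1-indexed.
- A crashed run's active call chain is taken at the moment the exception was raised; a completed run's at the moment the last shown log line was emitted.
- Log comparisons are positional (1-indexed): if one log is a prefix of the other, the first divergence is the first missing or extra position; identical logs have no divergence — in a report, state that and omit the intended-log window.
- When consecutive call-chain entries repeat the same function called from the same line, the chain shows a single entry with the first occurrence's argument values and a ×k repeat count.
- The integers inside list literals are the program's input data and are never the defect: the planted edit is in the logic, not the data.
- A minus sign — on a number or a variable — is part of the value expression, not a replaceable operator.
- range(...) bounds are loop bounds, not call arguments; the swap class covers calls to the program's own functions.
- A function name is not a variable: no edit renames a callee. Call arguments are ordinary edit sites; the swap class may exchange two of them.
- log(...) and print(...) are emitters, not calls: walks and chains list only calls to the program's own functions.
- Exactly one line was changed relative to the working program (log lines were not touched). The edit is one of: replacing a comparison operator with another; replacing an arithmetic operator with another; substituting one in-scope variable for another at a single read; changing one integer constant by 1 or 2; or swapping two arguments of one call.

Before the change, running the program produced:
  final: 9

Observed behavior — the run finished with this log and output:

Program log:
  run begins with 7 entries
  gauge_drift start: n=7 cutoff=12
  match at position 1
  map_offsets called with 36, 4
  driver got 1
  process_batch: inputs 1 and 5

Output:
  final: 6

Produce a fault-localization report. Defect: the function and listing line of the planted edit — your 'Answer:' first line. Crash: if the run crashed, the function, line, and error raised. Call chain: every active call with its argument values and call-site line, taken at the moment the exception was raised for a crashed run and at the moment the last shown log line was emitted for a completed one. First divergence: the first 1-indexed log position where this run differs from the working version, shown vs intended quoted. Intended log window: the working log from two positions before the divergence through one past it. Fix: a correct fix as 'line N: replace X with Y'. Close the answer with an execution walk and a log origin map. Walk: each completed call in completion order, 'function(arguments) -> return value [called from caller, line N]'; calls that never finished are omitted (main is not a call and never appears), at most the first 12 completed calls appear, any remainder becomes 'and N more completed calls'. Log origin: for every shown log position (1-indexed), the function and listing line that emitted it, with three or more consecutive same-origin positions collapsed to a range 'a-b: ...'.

Answer: the defect is in map_offsets at line 16.
Key observation: Everything matches until log position 5, which reads 'driver got 1' in place of 'driver got 9'.
Call chain: main -> process_batch(1, 5) (called at line 39).
First divergence: position 5 — the shown line 'driver got 1' should read 'driver got 9'.
Intended log window:
  3: match at position 1
  4: map_offsets called with 36, 4
  5: driver got 9
  6: process_batch: inputs 9 and 5
Execution walk:
  gauge_drift([6, 12, 5, 7, 8, 2, 2], 12) -> 1  [called from weigh_samples, line 8]
  weigh_samples([6, 12, 5, 7, 8, 2, 2], 12) -> 36  [called from bind_quota, line 20]
  map_offsets(36, 4) -> 1  [called from bind_quota, line 22]
  bind_quota([6, 12, 5, 7, 8, 2, 2], 12) -> 1  [called from main, line 37]
  process_batch(1, 5) -> 6  [called from main, line 39]
Log origin:
  1: from main, line 36
  2: from gauge_drift, line 2
  3: from weigh_samples, line 9
  4: from map_offsets, line 14
  5: from main, line 38
  6: from process_batch, line 25
A correct fix: line 16: replace `mark // mark` with `mark // count`.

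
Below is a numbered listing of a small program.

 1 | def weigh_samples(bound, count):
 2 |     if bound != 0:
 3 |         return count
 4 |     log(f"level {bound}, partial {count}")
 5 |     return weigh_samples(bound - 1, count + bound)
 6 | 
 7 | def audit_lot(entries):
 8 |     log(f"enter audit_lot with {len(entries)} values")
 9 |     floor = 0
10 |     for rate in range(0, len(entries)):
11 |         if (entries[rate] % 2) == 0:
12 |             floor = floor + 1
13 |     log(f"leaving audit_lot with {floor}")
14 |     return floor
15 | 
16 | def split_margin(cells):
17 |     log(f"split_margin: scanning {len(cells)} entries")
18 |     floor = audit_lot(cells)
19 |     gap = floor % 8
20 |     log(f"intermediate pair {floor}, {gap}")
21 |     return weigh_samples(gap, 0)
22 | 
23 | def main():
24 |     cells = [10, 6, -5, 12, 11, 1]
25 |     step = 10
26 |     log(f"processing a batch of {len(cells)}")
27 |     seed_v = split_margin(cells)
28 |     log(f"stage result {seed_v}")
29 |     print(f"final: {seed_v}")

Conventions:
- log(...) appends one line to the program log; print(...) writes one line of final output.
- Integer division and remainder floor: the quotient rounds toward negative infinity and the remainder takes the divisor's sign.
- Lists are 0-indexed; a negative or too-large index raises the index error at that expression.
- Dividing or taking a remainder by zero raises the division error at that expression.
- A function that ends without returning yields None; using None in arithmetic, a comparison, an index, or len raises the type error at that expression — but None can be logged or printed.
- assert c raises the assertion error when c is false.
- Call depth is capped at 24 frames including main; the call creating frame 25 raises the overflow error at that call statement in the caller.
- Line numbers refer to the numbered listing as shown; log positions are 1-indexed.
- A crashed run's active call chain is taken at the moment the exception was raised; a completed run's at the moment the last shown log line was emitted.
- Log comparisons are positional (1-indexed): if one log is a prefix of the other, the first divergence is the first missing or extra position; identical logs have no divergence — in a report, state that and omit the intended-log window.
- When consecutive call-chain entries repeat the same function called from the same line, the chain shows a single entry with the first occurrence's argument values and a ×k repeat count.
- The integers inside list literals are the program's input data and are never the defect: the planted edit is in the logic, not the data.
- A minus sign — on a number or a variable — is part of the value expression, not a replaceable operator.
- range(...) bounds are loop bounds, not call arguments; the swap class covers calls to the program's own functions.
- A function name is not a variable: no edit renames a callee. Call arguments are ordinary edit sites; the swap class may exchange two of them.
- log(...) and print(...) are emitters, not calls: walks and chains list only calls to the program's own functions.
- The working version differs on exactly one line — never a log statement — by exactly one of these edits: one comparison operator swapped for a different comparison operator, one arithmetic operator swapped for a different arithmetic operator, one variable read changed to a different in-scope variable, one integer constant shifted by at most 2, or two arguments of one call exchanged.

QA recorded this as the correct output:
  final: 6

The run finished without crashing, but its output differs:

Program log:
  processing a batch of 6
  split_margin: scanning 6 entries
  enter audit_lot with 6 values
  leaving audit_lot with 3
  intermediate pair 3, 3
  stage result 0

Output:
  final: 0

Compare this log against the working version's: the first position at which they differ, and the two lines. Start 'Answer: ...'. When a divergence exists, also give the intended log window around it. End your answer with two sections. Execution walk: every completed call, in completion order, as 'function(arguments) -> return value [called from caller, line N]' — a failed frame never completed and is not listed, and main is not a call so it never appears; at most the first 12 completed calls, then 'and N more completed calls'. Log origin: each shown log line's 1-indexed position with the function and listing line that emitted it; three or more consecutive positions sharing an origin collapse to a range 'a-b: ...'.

Answer: at position 6 the run shows 'stage result 0' where the working version logs 'level 3, partial 0'.
Intended log window:
  4: leaving audit_lot with 3
  5: intermediate pair 3, 3
  6: level 3, partial 0
  7: level 2, partial 3
Execution walk:
  audit_lot([10, 6, -5, 12, 11, 1]) -> 3  [called from split_margin, line 18]
  weigh_samples(3, 0) -> 0  [called from split_margin, line 21]
  split_margin([10, 6, -5, 12, 11, 1]) -> 0  [called from main, line 27]
Origin of each log line:
  1: logged in main at line 26
  2: logged in split_margin at line 17
  3: logged in audit_lot at line 8
  4: logged in audit_lot at line 13
  5: logged in split_margin at line 20
  6: logged in main at line 28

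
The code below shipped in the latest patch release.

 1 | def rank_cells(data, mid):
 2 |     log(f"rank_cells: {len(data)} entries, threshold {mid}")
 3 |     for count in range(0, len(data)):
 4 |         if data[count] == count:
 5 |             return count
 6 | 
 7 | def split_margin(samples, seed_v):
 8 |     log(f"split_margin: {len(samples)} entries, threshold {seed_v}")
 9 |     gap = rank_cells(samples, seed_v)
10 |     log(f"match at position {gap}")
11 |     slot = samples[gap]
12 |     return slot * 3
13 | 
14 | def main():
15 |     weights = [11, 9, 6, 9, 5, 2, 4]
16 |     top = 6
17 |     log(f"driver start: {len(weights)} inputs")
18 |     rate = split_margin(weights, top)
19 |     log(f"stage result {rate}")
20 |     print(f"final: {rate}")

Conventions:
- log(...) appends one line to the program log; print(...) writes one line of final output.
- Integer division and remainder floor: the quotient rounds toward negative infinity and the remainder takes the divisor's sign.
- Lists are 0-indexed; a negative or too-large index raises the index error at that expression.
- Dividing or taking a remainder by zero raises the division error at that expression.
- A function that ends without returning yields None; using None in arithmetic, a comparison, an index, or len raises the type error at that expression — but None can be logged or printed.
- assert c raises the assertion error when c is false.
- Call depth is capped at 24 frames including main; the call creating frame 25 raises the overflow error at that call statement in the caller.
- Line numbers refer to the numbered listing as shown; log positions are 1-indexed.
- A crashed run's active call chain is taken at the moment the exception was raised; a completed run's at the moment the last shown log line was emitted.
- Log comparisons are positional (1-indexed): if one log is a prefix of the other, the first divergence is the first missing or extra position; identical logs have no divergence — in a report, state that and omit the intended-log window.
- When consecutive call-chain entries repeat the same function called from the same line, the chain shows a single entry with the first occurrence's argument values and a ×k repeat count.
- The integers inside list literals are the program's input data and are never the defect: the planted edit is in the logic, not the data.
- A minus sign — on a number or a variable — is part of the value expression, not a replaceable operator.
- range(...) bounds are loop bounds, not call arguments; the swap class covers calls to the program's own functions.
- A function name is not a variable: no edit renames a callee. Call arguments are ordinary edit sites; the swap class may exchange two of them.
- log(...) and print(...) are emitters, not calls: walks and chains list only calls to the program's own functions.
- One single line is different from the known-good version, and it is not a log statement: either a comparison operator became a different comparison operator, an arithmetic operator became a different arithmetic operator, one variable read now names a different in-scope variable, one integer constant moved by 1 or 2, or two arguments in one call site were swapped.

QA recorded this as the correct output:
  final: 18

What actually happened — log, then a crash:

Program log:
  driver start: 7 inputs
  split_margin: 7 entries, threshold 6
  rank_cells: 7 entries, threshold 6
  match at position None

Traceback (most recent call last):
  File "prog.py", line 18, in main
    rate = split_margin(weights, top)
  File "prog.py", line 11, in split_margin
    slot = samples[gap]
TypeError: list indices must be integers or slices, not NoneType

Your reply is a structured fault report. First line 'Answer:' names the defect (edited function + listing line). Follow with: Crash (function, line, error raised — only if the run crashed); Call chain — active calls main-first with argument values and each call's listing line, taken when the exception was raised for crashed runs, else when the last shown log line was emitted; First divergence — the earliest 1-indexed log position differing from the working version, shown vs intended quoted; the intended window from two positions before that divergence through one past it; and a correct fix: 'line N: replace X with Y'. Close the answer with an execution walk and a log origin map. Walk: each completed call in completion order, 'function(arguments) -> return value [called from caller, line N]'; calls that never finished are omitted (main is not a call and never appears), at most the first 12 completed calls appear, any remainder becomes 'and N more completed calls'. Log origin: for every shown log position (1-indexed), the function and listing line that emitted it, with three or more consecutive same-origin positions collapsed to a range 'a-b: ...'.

Answer: the defect is in rank_cells at line 4.
Core observation: Everything matches until log position 4, which reads 'match at position None' in place of 'match at position 2'.
Crash: split_margin, line 11, TypeError.
Call chain: main -> split_margin([11, 9, 6, 9, 5, 2, 4], 6) (called at line 18).
First divergence: position 4 — the shown line 'match at position None' should read 'match at position 2'.
Intended log window:
  2: split_margin: 7 entries, threshold 6
  3: rank_cells: 7 entries, threshold 6
  4: match at position 2
  5: stage result 18
Execution walk:
  rank_cells([11, 9, 6, 9, 5, 2, 4], 6) -> None  [called from split_margin, line 9]
Origin of each log line:
  1: from main, line 17
  2: from split_margin, line 8
  3: from rank_cells, line 2
  4: from split_margin, line 10
A correct fix: line 4: replace `data[count] == count` with `data[count] == mid`.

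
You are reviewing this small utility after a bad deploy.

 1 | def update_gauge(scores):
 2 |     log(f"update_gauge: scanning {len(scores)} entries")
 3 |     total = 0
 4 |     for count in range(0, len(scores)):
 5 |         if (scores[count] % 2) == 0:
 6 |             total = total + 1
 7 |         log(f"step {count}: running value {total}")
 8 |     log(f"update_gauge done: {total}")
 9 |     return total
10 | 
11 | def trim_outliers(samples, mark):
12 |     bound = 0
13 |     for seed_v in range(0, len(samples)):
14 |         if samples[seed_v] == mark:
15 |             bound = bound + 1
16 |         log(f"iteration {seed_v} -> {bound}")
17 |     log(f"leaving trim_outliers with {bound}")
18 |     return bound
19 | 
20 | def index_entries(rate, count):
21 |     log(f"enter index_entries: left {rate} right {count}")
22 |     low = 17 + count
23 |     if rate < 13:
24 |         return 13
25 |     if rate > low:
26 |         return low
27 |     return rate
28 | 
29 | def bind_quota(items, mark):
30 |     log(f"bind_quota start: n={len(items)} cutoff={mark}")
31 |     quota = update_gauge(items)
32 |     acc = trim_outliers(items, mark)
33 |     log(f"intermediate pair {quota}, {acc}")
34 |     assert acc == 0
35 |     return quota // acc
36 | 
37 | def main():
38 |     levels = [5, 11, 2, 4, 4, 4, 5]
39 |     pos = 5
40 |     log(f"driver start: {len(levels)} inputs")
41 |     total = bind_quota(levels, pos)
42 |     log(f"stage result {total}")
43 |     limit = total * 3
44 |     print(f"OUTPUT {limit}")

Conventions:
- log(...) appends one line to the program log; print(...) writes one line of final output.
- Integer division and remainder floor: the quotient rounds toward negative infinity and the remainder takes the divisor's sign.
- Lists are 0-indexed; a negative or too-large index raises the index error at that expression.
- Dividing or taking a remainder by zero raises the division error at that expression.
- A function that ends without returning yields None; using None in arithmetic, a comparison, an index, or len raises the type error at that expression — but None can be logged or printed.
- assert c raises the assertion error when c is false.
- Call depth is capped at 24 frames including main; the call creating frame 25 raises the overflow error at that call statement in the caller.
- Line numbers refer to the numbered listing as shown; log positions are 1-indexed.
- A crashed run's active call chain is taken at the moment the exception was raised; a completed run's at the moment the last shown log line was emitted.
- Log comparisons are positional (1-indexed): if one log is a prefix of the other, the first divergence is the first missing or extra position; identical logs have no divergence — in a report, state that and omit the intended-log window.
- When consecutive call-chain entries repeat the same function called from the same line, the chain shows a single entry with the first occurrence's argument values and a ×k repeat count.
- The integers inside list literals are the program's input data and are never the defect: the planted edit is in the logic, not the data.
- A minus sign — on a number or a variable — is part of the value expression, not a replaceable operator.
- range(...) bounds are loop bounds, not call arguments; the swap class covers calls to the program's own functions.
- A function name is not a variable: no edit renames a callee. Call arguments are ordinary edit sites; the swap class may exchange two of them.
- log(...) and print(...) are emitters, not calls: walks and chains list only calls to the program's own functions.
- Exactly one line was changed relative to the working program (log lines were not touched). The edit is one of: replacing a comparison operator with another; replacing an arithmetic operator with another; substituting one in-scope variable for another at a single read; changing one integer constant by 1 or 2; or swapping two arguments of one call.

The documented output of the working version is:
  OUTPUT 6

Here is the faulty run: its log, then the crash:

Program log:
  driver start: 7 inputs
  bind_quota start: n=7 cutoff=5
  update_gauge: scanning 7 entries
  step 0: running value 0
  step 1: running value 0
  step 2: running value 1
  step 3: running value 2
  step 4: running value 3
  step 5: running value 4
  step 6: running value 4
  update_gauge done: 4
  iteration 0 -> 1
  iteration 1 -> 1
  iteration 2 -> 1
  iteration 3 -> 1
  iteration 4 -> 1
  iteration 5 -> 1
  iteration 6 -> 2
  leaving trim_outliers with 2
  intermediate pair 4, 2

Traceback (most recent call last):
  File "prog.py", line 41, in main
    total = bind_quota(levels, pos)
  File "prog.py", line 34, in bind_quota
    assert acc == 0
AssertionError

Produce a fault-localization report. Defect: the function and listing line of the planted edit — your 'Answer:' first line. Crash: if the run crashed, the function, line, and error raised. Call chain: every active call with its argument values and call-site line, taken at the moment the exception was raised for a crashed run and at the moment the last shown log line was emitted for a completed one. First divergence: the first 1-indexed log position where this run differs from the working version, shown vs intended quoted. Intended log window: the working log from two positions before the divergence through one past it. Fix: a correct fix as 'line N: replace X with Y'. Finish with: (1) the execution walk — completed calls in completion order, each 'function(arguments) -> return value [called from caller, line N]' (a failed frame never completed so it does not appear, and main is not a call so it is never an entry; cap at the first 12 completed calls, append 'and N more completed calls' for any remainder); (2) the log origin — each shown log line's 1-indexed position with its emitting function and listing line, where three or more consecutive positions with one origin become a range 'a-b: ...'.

Answer: the defect is in bind_quota at line 34.
Key observation: After 20 matching log lines the faulty run goes silent, while the working version continues with 'stage result 2'.
Crash: bind_quota, line 34, AssertionError.
Call chain: main -> bind_quota([5, 11, 2, 4, 4, 4, 5], 5) (called at line 41).
First divergence: position 21 (shown log ended at 20 lines; the working version continues: 'stage result 2').
Intended log window:
  19: leaving trim_outliers with 2
  20: intermediate pair 4, 2
  21: stage result 2
Execution walk:
  update_gauge([5, 11, 2, 4, 4, 4, 5]) -> 4  [called from bind_quota, line 31]
  trim_outliers([5, 11, 2, 4, 4, 4, 5], 5) -> 2  [called from bind_quota, line 32]
Log line origins:
  1: logged in main at line 40
  2: logged in bind_quota at line 30
  3: logged in update_gauge at line 2
  4-10: logged in update_gauge at line 7
  11: logged in update_gauge at line 8
  12-18: logged in trim_outliers at line 16
  19: logged in trim_outliers at line 17
  20: logged in bind_quota at line 33
A correct fix: line 34: replace `==` with `>`.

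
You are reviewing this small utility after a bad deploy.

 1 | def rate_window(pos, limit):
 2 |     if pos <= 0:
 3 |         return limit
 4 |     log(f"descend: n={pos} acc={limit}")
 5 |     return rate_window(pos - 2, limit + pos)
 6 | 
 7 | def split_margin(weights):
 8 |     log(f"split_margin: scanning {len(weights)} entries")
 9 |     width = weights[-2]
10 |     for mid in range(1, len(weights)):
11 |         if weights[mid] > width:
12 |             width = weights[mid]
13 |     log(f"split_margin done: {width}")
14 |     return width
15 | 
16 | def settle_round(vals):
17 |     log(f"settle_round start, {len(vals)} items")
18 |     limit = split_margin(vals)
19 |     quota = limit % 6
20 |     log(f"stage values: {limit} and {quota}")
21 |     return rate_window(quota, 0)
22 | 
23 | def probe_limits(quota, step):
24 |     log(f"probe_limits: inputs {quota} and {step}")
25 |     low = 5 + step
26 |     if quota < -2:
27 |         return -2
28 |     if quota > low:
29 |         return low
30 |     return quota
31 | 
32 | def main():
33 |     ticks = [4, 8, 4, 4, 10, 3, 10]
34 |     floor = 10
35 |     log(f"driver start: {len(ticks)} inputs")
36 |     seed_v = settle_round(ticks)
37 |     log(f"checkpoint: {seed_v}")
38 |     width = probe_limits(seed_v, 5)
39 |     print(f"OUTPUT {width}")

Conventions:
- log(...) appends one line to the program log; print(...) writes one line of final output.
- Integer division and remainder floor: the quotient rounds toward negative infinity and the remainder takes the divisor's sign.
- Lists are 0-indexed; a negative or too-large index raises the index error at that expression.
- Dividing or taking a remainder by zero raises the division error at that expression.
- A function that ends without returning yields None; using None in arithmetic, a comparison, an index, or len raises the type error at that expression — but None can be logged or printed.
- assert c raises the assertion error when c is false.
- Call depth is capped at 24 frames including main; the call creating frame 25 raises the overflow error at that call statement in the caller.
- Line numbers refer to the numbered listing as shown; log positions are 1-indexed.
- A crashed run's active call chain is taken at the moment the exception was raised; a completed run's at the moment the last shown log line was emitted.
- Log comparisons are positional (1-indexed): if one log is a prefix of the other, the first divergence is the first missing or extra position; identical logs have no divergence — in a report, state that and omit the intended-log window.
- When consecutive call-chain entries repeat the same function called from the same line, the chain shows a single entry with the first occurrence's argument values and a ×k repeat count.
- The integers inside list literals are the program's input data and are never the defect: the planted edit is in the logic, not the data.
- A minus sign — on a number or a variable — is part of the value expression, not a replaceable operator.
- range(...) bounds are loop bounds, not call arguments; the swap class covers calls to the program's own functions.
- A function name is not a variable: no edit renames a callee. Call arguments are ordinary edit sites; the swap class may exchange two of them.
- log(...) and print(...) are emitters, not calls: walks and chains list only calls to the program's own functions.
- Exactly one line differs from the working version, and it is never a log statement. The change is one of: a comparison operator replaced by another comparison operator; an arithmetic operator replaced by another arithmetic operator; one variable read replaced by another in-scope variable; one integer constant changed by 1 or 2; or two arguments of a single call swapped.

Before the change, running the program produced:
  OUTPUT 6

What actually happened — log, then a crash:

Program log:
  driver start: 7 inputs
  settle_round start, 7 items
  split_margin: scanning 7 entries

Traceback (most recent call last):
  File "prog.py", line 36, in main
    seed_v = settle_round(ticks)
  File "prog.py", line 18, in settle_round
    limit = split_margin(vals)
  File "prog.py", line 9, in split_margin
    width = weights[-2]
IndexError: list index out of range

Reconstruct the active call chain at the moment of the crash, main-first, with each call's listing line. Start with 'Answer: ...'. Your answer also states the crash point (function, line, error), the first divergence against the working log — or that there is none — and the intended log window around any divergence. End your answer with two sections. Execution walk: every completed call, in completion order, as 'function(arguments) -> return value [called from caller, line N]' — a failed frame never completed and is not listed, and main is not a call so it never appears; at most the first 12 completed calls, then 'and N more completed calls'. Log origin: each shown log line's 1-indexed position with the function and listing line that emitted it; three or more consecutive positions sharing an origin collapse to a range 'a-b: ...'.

Answer: main -> settle_round (called at line 36) -> split_margin (called at line 18).
Core observation: After 3 matching log lines the faulty run goes silent, while the working version continues with 'split_margin done: 10'.
Crash: split_margin, line 9, IndexError.
First divergence: position 4 (shown log ended at 3 lines; the working version continues: 'split_margin done: 10').
Intended log window:
  2: settle_round start, 7 items
  3: split_margin: scanning 7 entries
  4: split_margin done: 10
  5: stage values: 10 and 4
Execution walk:
  (no call completed)
Origin of each log line:
  1: emitted by main (line 35)
  2: emitted by settle_round (line 17)
  3: emitted by split_margin (line 8)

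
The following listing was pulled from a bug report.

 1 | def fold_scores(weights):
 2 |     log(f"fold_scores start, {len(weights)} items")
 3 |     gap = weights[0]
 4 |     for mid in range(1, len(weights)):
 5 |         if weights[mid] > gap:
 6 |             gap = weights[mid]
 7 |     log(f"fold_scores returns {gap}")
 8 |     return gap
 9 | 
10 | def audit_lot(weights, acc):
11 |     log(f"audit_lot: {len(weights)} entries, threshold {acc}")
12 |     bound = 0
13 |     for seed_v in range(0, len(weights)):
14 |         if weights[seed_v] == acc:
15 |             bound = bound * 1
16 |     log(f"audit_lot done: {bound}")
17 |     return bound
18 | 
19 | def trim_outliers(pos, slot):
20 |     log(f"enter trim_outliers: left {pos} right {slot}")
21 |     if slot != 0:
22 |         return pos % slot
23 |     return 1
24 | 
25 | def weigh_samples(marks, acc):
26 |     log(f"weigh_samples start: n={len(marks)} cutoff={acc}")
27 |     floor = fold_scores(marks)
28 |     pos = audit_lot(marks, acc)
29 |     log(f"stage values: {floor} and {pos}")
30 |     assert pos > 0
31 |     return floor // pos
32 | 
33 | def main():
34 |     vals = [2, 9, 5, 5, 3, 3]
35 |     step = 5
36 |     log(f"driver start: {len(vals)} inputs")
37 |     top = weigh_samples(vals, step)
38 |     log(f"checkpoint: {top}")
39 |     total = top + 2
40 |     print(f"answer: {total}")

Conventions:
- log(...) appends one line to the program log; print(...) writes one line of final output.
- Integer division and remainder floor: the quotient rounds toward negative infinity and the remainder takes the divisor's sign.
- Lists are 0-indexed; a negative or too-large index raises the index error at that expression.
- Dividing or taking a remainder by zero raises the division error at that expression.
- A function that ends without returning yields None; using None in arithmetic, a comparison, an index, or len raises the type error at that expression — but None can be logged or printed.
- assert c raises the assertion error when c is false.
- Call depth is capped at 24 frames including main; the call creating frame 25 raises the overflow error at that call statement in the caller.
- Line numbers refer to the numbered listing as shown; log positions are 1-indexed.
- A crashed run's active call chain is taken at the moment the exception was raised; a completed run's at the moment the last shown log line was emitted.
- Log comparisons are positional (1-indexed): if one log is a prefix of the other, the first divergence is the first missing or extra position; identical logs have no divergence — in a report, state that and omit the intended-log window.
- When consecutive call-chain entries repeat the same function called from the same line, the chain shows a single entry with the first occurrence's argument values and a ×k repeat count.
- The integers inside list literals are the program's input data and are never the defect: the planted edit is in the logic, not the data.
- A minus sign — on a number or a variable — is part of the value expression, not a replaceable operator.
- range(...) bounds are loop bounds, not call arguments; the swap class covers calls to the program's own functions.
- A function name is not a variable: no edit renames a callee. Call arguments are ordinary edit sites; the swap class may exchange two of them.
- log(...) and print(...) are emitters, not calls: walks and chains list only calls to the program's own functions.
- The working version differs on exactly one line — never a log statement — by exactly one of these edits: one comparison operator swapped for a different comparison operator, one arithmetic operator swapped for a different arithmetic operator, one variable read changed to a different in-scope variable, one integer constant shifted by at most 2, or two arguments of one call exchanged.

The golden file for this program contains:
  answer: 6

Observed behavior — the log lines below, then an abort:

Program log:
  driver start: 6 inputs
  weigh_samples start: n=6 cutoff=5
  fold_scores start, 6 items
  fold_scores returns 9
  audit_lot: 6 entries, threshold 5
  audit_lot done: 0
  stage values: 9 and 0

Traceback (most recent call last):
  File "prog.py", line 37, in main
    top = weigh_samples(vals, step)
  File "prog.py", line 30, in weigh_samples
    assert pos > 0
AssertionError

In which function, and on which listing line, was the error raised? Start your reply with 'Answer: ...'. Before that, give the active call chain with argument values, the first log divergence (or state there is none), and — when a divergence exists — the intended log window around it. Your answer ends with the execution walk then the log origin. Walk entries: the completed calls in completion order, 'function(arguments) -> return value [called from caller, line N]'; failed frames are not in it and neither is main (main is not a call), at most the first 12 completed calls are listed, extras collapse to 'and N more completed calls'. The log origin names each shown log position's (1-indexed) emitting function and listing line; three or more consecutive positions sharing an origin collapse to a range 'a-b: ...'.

Answer: the error was raised in weigh_samples, line 30.
Core observation: Everything matches until log position 6, which reads 'audit_lot done: 0' in place of 'audit_lot done: 2'.
Call chain: main -> weigh_samples([2, 9, 5, 5, 3, 3], 5) (called at line 37).
First divergence: at position 6 the run shows 'audit_lot done: 0' where the working version logs 'audit_lot done: 2'.
Intended log window:
  4: fold_scores returns 9
  5: audit_lot: 6 entries, threshold 5
  6: audit_lot done: 2
  7: stage values: 9 and 2
Execution walk:
  fold_scores([2, 9, 5, 5, 3, 3]) -> 9  [called from weigh_samples, line 27]
  audit_lot([2, 9, 5, 5, 3, 3], 5) -> 0  [called from weigh_samples, line 28]
Origin of each log line:
  1 — main, line 36
  2 — weigh_samples, line 26
  3 — fold_scores, line 2
  4 — fold_scores, line 7
  5 — audit_lot, line 11
  6 — audit_lot, line 16
  7 — weigh_samples, line 29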